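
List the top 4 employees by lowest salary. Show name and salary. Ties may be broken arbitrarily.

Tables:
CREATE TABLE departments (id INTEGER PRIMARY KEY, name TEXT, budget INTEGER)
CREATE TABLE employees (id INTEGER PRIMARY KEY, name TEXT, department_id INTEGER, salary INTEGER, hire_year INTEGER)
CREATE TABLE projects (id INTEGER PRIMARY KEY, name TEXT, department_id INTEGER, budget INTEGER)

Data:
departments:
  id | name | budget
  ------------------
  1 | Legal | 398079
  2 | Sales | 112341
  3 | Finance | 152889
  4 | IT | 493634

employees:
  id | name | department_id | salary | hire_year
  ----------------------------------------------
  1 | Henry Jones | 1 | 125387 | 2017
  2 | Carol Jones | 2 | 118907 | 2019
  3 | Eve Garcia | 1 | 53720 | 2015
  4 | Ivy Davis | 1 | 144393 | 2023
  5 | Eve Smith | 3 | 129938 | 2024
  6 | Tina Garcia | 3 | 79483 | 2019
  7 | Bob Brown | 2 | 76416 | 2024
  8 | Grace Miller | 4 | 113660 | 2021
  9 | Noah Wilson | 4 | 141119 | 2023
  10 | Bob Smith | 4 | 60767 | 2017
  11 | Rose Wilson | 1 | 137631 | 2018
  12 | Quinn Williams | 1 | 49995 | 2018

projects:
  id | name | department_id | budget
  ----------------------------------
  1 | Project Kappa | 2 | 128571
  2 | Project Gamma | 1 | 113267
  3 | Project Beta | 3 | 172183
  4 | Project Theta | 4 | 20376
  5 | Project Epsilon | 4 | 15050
SELECT name, salary FROM employees ORDER BY salary ASC LIMIT 4

Execution result:
name | salary
Quinn Williams | 49995
Eve Garcia | 53720
Bob Smith | 60767
Bob Brown | 76416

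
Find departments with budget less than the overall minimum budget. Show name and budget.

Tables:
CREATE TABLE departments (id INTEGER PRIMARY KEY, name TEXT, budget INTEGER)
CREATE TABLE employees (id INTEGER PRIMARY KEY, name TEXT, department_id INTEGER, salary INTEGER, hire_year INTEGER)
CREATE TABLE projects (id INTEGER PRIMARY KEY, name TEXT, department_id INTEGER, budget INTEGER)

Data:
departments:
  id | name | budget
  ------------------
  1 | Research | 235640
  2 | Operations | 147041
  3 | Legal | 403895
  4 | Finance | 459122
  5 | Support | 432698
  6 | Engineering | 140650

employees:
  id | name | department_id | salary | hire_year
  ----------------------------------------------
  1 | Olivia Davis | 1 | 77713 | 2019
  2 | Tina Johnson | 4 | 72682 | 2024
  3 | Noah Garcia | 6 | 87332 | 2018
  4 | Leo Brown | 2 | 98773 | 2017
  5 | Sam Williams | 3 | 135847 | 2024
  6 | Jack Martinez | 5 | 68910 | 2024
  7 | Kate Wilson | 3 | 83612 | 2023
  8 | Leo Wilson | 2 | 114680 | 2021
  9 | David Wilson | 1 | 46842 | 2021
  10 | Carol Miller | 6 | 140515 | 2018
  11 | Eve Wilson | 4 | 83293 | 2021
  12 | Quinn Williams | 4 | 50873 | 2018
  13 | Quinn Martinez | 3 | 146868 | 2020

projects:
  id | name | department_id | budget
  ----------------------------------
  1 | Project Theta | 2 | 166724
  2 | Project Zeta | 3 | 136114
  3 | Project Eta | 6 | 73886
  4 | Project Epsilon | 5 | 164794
SELECT name, budget FROM departments WHERE budget < (SELECT MIN(budget) FROM departments)

Execution result:
(no rows)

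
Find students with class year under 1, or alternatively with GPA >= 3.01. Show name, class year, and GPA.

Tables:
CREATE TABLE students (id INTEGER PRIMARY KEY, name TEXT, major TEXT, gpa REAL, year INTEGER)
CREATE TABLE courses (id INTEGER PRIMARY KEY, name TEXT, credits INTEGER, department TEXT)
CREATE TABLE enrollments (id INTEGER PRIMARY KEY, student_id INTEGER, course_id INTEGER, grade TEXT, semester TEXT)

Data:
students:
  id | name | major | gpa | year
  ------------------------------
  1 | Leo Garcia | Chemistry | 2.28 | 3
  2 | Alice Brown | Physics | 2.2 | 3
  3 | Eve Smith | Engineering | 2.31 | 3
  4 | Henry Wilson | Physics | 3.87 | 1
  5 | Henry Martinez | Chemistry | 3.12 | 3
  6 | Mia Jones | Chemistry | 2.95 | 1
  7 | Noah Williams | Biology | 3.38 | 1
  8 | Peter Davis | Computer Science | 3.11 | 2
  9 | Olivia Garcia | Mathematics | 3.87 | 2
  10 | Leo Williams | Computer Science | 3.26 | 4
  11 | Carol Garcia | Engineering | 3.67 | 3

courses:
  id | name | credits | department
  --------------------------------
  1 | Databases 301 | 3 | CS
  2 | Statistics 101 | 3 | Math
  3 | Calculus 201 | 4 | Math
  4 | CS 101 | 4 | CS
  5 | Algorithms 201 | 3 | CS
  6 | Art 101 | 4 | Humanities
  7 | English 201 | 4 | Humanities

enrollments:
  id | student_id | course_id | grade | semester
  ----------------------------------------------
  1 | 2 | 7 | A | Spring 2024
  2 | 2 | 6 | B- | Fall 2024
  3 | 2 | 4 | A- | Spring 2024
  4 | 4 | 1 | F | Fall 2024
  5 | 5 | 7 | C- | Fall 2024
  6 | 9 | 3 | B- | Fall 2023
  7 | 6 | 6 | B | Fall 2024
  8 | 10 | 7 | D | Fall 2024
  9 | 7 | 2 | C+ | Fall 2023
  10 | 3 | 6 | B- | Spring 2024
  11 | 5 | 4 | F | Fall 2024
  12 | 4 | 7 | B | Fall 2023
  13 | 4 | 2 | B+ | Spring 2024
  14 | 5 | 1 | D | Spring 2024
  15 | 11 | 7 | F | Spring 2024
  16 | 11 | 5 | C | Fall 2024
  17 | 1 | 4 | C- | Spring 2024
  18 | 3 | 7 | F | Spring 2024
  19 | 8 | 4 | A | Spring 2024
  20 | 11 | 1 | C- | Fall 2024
SELECT name, year, gpa FROM students WHERE year < 1 OR gpa >= 3.01

Execution result:
name | year | gpa
Henry Wilson | 1 | 3.87
Henry Martinez | 3 | 3.12
Noah Williams | 1 | 3.38
Peter Davis | 2 | 3.11
Olivia Garcia | 2 | 3.87
Leo Williams | 4 | 3.26
Carol Garcia | 3 | 3.67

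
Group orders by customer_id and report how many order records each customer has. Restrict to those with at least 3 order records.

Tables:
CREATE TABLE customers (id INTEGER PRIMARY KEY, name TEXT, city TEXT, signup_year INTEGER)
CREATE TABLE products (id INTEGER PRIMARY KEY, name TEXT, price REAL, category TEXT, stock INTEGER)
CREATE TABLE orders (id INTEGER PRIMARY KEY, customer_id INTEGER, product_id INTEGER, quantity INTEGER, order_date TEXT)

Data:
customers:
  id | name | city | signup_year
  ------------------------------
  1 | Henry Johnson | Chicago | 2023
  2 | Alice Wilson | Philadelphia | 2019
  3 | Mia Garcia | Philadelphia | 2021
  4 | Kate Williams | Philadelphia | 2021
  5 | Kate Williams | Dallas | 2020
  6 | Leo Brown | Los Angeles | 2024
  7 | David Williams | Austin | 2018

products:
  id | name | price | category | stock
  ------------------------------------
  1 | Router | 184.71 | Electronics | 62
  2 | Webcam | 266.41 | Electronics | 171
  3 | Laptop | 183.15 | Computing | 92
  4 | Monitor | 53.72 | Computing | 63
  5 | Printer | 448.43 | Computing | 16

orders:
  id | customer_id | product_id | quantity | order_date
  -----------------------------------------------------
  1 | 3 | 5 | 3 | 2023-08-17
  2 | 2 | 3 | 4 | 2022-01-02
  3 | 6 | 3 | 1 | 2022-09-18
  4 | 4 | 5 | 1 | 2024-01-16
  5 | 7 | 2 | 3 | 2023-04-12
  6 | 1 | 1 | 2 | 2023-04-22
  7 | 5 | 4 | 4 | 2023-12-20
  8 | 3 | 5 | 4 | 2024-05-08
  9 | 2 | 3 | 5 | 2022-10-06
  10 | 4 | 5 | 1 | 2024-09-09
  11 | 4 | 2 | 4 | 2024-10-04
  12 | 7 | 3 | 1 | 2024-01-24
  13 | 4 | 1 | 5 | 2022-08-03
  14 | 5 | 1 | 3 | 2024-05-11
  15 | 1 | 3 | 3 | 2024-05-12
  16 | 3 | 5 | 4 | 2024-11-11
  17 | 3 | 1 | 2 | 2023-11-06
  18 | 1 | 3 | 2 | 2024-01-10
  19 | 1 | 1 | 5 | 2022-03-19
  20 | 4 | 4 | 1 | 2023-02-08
SELECT customer_id, COUNT(*) AS order_count FROM orders GROUP BY customer_id HAVING COUNT(*) >= 3

Execution result:
customer_id | order_count
1 | 4
3 | 4
4 | 5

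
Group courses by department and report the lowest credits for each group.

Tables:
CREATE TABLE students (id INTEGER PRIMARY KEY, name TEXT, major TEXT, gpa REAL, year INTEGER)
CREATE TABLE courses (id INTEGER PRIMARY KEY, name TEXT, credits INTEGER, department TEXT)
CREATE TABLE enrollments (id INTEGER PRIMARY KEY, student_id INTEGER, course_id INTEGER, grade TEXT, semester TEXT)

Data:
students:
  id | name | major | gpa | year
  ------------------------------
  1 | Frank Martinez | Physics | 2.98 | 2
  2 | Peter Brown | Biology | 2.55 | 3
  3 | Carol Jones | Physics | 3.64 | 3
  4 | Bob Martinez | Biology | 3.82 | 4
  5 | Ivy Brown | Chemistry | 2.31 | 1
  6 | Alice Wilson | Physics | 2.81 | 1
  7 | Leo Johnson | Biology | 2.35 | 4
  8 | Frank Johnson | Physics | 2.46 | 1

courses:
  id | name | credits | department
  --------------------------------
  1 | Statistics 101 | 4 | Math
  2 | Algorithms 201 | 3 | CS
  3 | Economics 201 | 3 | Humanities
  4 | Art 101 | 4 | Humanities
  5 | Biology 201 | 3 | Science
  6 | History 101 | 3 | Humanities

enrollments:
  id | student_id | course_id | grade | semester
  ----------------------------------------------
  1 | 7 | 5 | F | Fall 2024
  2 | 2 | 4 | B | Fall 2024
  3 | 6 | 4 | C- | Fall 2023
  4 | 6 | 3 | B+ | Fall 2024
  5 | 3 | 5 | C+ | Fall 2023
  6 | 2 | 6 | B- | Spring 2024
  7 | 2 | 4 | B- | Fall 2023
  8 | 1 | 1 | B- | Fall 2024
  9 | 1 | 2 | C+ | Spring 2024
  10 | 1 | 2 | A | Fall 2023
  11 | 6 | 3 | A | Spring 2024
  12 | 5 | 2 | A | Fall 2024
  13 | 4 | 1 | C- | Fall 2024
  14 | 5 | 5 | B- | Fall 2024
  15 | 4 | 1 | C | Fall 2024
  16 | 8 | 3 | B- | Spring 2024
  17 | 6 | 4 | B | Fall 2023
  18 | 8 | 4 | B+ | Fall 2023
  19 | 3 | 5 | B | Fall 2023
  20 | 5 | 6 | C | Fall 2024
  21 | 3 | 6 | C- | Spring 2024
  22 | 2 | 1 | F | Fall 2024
SELECT department, MIN(credits) AS min_credits FROM courses GROUP BY department

Execution result:
department | min_credits
CS | 3
Humanities | 3
Math | 4
Science | 3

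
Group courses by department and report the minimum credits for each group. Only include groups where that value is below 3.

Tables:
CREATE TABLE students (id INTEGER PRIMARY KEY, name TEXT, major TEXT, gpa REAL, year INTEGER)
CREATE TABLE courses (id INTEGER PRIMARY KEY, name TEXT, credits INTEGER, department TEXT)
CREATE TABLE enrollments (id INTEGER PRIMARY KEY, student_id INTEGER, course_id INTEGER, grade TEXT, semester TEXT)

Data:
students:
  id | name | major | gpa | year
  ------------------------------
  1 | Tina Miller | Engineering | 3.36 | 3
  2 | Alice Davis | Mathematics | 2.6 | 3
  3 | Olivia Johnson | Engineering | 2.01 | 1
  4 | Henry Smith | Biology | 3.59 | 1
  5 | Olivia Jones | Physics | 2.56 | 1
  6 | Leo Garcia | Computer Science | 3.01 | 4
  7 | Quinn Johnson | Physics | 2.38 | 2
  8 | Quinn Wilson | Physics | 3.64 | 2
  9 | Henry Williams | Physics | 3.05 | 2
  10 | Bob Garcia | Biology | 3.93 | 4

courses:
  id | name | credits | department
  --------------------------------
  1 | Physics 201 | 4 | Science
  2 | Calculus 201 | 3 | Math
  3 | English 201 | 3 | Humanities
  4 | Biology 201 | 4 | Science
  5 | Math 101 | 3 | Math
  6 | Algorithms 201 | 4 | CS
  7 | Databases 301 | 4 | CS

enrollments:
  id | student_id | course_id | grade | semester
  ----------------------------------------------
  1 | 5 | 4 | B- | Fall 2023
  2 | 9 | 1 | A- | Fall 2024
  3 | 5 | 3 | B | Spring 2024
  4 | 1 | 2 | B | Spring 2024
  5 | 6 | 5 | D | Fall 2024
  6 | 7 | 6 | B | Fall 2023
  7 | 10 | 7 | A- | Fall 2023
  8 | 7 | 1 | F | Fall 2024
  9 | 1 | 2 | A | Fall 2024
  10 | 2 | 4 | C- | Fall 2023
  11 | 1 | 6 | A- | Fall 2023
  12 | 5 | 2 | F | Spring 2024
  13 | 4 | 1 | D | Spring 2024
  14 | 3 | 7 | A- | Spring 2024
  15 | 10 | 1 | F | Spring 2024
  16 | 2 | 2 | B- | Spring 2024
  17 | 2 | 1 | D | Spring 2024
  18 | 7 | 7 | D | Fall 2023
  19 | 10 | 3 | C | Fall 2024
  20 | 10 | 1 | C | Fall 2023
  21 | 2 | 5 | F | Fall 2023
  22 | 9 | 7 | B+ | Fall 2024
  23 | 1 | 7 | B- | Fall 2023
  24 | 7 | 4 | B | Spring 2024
SELECT department, MIN(credits) AS min_credits FROM courses GROUP BY department HAVING MIN(credits) < 3

Execution result:
(no rows)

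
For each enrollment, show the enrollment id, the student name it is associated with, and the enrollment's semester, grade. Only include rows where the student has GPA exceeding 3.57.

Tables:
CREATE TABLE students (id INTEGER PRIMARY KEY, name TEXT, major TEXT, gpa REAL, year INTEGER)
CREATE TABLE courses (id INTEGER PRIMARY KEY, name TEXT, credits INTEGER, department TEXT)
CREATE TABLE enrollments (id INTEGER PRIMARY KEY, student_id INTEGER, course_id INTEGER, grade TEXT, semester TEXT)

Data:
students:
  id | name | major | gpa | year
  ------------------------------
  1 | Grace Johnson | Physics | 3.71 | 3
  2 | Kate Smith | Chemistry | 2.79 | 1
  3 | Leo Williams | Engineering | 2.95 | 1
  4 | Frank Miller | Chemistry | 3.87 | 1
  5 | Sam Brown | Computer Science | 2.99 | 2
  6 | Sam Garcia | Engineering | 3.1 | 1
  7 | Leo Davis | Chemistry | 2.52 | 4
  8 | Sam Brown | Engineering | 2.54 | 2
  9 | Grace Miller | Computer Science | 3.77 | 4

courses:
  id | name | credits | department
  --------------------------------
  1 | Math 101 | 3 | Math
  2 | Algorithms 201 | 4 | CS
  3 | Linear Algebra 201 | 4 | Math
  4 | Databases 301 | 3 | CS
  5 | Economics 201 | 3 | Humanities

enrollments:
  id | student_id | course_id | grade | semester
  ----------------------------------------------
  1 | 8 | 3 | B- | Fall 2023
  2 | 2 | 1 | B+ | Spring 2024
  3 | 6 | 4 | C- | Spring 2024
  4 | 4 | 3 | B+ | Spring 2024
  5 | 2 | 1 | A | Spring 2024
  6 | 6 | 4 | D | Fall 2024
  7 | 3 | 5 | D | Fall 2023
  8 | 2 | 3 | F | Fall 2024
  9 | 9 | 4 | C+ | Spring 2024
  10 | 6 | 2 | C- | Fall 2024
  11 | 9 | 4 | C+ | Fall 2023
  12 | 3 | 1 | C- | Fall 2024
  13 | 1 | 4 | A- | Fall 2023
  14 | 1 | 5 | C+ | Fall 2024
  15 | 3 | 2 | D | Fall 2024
SELECT c.id, p.name AS student, c.semester, c.grade FROM enrollments c JOIN students p ON c.student_id = p.id WHERE p.gpa > 3.57

Execution result:
id | student | semester | grade
4 | Frank Miller | Spring 2024 | B+
9 | Grace Miller | Spring 2024 | C+
11 | Grace Miller | Fall 2023 | C+
13 | Grace Johnson | Fall 2023 | A-
14 | Grace Johnson | Fall 2024 | C+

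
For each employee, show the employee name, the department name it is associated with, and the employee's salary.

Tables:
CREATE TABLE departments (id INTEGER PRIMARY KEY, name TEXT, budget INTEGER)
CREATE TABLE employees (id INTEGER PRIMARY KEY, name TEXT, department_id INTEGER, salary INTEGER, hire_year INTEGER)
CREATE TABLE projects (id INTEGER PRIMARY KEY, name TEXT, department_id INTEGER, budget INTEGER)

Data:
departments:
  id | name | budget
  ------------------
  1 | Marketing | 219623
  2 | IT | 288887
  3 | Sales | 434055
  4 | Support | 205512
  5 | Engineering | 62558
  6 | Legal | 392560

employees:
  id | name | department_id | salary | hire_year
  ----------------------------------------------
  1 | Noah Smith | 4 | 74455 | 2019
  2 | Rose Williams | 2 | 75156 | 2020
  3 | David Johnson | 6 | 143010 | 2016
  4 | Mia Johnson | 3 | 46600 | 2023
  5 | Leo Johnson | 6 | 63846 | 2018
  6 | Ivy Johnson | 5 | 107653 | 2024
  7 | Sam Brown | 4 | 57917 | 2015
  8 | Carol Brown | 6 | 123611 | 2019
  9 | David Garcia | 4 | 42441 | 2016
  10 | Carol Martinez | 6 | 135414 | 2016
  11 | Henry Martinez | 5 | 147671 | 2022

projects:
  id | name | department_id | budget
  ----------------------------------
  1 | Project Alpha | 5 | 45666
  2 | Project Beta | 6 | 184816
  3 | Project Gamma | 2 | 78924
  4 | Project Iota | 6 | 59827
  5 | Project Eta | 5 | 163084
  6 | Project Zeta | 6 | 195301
SELECT c.name, p.name AS department, c.salary FROM employees c JOIN departments p ON c.department_id = p.id

Execution result:
name | department | salary
Noah Smith | Support | 74455
Rose Williams | IT | 75156
David Johnson | Legal | 143010
Mia Johnson | Sales | 46600
Leo Johnson | Legal | 63846
Ivy Johnson | Engineering | 107653
Sam Brown | Support | 57917
Carol Brown | Legal | 123611
David Garcia | Support | 42441
Carol Martinez | Legal | 135414
Henry Martinez | Engineering | 147671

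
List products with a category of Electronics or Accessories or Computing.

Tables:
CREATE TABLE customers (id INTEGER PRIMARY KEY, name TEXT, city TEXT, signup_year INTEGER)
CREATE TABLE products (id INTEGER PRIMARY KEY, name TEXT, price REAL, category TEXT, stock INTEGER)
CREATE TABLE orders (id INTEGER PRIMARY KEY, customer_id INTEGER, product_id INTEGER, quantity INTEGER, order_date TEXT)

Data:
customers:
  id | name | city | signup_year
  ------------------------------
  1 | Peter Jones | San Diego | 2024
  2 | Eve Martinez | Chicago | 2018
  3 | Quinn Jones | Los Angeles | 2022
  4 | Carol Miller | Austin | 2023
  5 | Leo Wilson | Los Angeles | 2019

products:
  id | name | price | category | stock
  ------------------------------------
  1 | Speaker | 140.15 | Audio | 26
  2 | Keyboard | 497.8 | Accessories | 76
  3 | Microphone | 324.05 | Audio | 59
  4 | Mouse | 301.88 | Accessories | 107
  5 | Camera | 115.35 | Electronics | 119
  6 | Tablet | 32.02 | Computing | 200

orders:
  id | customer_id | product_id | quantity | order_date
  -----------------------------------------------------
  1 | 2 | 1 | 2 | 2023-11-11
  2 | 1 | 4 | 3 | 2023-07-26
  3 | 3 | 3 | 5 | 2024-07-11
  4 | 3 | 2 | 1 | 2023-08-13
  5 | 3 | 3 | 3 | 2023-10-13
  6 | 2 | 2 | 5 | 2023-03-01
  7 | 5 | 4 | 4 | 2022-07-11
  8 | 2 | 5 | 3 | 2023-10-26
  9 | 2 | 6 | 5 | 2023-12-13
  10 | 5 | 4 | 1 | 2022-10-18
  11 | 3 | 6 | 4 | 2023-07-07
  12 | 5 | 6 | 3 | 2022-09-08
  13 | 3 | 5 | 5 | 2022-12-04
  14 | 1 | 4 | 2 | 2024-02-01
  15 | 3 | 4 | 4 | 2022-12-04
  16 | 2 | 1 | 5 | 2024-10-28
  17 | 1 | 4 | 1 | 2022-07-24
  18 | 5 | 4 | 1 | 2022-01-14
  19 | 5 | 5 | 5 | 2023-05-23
SELECT name, category FROM products WHERE category IN ('Electronics', 'Accessories', 'Computing')

Execution result:
name | category
Keyboard | Accessories
Mouse | Accessories
Camera | Electronics
Tablet | Computing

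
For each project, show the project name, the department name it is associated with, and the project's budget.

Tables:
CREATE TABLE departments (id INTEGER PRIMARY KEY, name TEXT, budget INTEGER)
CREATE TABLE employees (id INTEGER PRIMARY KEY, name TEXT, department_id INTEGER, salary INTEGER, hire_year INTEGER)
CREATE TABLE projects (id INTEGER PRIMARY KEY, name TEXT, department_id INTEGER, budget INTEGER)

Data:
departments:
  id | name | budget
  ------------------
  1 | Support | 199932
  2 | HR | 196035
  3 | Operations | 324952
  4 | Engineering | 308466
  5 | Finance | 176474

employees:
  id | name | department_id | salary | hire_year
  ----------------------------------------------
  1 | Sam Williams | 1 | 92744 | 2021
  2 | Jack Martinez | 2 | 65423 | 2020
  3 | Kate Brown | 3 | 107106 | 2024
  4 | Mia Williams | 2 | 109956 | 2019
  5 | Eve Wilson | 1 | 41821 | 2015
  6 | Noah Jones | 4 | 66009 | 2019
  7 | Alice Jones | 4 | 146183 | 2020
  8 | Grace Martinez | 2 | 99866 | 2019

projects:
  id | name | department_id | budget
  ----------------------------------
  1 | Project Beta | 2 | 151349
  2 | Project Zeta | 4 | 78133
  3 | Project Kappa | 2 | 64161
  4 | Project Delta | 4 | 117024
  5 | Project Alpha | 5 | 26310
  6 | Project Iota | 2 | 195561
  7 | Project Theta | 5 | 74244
SELECT c.name, p.name AS department, c.budget FROM projects c JOIN departments p ON c.department_id = p.id

Execution result:
name | department | budget
Project Beta | HR | 151349
Project Zeta | Engineering | 78133
Project Kappa | HR | 64161
Project Delta | Engineering | 117024
Project Alpha | Finance | 26310
Project Iota | HR | 195561
Project Theta | Finance | 74244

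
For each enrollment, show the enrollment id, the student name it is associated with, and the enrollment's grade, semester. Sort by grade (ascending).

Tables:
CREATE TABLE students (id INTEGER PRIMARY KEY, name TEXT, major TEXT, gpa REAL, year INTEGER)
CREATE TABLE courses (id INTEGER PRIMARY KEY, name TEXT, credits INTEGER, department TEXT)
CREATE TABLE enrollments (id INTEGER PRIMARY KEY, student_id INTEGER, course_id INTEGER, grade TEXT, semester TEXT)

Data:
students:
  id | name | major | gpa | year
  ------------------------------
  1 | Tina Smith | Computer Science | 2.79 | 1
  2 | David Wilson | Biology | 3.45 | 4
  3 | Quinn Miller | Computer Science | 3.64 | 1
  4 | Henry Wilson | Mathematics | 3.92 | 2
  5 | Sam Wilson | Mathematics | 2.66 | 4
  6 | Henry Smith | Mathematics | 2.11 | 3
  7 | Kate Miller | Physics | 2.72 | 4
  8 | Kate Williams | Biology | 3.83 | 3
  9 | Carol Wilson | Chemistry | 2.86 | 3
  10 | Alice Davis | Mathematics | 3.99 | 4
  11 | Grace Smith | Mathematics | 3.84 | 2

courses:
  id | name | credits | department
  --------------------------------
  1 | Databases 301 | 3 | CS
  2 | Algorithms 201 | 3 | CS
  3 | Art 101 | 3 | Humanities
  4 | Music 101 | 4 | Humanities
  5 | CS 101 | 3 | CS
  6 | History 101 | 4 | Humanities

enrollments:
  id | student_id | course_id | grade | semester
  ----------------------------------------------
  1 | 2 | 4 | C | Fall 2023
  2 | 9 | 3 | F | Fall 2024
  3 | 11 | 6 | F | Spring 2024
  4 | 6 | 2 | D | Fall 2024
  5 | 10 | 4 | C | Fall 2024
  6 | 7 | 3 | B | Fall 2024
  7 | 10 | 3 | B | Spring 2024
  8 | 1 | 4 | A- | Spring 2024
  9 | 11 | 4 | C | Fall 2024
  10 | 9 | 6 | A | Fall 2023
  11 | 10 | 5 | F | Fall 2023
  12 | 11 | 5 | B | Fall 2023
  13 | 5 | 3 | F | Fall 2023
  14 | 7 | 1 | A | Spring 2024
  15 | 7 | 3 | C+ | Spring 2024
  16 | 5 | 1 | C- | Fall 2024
SELECT c.id, p.name AS student, c.grade, c.semester FROM enrollments c JOIN students p ON c.student_id = p.id ORDER BY c.grade ASC

Execution result:
id | student | grade | semester
10 | Carol Wilson | A | Fall 2023
14 | Kate Miller | A | Spring 2024
8 | Tina Smith | A- | Spring 2024
6 | Kate Miller | B | Fall 2024
7 | Alice Davis | B | Spring 2024
12 | Grace Smith | B | Fall 2023
1 | David Wilson | C | Fall 2023
5 | Alice Davis | C | Fall 2024
9 | Grace Smith | C | Fall 2024
15 | Kate Miller | C+ | Spring 2024
16 | Sam Wilson | C- | Fall 2024
4 | Henry Smith | D | Fall 2024
2 | Carol Wilson | F | Fall 2024
3 | Grace Smith | F | Spring 2024
11 | Alice Davis | F | Fall 2023
13 | Sam Wilson | F | Fall 2023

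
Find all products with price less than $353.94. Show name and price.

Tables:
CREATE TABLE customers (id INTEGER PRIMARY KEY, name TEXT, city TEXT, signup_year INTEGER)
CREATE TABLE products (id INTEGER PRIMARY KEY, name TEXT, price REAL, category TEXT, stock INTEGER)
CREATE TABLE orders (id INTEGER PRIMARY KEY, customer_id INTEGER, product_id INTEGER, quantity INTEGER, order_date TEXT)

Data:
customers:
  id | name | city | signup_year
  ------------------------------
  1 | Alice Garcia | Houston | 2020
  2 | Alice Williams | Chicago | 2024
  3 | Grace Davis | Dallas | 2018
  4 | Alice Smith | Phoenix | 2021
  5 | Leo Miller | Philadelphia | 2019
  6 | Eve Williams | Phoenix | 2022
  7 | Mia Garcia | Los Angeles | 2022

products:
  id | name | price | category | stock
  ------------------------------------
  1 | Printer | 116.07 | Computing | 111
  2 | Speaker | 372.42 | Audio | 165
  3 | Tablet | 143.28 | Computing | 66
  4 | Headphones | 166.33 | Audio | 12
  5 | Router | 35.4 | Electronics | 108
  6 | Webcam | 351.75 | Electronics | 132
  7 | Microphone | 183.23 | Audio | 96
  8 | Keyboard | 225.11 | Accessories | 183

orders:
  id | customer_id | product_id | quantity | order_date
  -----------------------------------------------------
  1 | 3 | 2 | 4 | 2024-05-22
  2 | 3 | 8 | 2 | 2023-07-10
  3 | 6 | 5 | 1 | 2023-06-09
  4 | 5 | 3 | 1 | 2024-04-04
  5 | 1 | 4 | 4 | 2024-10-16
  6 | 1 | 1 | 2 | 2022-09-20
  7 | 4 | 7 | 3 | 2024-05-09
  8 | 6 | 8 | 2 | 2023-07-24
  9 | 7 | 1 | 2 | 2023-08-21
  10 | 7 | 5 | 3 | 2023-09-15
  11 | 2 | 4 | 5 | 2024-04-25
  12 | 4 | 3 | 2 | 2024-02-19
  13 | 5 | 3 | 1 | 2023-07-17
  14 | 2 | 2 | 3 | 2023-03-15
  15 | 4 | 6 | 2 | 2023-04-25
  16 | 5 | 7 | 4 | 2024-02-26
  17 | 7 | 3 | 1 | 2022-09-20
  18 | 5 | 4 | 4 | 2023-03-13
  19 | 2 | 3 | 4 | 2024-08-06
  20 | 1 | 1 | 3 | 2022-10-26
SELECT name, price FROM products WHERE price < 353.94

Execution result:
name | price
Printer | 116.07
Tablet | 143.28
Headphones | 166.33
Router | 35.40
Webcam | 351.75
Microphone | 183.23
Keyboard | 225.11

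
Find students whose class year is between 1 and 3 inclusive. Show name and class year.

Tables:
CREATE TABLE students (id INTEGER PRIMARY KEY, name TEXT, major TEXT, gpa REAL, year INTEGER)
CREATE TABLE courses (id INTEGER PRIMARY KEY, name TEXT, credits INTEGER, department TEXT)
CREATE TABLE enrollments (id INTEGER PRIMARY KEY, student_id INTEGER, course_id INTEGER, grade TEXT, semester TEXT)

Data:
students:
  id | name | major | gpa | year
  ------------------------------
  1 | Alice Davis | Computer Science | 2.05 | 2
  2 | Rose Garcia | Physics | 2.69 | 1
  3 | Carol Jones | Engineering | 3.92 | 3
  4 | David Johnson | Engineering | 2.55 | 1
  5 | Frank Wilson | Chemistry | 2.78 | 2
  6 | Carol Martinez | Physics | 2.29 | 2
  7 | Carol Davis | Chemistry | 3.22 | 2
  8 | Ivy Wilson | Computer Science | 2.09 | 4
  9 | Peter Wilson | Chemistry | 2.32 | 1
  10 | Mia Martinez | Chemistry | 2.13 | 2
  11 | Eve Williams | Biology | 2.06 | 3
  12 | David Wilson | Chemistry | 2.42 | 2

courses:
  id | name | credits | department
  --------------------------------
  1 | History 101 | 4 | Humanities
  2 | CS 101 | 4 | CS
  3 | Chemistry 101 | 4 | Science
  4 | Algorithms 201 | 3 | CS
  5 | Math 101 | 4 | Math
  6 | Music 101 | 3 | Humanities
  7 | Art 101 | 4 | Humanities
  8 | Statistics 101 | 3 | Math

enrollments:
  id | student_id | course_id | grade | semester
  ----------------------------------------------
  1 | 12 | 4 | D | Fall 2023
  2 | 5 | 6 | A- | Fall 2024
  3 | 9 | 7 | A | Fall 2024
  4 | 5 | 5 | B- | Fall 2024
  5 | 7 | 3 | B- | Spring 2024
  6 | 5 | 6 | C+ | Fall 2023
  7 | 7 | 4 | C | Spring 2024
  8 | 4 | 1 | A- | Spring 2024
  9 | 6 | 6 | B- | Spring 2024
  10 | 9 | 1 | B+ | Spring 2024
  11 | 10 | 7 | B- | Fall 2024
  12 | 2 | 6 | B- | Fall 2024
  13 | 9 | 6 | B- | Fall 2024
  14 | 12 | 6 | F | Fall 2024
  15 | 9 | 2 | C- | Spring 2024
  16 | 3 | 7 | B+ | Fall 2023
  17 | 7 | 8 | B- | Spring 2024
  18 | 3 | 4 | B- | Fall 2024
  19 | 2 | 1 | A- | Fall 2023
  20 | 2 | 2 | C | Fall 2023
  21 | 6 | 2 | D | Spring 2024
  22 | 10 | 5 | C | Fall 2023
SELECT name, year FROM students WHERE year BETWEEN 1 AND 3

Execution result:
name | year
Alice Davis | 2
Rose Garcia | 1
Carol Jones | 3
David Johnson | 1
Frank Wilson | 2
Carol Martinez | 2
Carol Davis | 2
Peter Wilson | 1
Mia Martinez | 2
Eve Williams | 3
David Wilson | 2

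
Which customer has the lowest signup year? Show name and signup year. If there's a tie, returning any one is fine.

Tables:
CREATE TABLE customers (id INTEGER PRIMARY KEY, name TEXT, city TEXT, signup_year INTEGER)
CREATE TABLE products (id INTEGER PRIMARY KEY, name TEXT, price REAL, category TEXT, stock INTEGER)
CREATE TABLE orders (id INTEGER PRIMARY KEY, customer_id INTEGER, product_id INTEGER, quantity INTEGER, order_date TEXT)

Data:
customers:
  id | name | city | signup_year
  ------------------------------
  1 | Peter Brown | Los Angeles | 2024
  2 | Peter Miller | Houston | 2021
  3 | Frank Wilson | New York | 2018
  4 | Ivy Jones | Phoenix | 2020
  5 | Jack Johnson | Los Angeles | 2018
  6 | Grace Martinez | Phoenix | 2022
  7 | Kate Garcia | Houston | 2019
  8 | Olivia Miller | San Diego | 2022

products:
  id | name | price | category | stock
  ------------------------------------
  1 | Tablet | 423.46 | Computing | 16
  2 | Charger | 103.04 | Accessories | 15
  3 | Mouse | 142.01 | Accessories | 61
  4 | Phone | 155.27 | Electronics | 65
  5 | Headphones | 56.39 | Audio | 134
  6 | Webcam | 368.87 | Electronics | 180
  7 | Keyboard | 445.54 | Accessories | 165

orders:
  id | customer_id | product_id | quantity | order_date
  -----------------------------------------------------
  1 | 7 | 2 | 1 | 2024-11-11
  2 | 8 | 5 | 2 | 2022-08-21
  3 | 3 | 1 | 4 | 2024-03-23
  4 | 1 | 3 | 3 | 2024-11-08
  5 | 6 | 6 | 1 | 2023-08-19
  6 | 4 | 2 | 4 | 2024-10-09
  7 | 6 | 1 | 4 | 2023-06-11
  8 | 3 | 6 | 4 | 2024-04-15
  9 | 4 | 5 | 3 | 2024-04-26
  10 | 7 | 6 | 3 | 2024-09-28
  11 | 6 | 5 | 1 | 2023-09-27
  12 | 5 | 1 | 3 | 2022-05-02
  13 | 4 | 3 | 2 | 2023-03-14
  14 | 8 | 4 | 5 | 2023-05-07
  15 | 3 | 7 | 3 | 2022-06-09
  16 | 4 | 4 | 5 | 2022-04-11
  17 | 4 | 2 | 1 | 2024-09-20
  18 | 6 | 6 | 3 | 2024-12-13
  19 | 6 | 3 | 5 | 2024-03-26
SELECT name, signup_year FROM customers ORDER BY signup_year ASC LIMIT 1

Execution result:
name | signup_year
Frank Wilson | 2018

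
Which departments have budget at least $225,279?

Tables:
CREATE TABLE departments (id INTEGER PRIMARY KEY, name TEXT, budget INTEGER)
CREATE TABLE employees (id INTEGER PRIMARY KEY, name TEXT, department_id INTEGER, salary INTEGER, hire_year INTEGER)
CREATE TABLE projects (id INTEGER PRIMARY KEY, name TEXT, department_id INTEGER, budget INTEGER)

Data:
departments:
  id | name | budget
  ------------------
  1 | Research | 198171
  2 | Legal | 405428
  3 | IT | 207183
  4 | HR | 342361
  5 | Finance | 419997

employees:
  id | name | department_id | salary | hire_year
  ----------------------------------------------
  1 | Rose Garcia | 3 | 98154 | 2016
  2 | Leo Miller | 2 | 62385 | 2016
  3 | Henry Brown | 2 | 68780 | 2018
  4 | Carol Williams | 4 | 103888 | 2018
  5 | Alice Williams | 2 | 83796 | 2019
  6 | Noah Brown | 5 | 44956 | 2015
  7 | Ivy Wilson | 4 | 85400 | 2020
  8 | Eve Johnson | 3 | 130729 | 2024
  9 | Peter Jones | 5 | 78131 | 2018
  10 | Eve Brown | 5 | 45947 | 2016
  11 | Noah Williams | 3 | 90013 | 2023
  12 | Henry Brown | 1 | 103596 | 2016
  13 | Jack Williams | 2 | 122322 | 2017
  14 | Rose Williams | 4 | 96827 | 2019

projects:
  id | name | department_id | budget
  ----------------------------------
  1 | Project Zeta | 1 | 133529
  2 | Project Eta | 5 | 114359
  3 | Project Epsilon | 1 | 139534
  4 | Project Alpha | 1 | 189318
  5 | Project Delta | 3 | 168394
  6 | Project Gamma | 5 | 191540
SELECT name, budget FROM departments WHERE budget >= 225279

Execution result:
name | budget
Legal | 405428
HR | 342361
Finance | 419997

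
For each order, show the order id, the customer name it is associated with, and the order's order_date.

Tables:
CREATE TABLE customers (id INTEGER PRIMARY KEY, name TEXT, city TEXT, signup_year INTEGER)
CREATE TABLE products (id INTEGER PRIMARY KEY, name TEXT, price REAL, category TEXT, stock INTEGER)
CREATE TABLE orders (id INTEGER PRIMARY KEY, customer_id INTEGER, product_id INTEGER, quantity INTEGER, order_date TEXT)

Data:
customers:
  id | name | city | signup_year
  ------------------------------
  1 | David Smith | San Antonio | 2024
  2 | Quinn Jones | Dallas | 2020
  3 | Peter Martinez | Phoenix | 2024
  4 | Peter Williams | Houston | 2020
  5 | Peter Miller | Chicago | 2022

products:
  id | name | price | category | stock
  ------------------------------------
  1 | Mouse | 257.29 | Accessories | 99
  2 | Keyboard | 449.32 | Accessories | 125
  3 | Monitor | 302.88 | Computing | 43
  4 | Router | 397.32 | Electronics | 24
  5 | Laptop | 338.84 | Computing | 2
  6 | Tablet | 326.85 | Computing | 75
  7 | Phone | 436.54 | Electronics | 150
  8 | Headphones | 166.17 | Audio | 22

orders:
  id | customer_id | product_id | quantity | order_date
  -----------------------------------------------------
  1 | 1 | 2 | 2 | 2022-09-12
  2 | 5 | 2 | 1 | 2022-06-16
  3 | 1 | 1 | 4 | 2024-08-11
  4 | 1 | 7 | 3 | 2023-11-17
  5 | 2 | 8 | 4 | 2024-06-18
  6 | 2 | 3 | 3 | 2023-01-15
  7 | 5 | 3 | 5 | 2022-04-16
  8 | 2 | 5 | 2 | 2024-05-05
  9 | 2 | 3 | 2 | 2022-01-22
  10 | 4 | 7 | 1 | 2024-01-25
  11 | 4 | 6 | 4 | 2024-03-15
SELECT c.id, p.name AS customer, c.order_date FROM orders c JOIN customers p ON c.customer_id = p.id

Execution result:
id | customer | order_date
1 | David Smith | 2022-09-12
2 | Peter Miller | 2022-06-16
3 | David Smith | 2024-08-11
4 | David Smith | 2023-11-17
5 | Quinn Jones | 2024-06-18
6 | Quinn Jones | 2023-01-15
7 | Peter Miller | 2022-04-16
8 | Quinn Jones | 2024-05-05
9 | Quinn Jones | 2022-01-22
10 | Peter Williams | 2024-01-25
11 | Peter Williams | 2024-03-15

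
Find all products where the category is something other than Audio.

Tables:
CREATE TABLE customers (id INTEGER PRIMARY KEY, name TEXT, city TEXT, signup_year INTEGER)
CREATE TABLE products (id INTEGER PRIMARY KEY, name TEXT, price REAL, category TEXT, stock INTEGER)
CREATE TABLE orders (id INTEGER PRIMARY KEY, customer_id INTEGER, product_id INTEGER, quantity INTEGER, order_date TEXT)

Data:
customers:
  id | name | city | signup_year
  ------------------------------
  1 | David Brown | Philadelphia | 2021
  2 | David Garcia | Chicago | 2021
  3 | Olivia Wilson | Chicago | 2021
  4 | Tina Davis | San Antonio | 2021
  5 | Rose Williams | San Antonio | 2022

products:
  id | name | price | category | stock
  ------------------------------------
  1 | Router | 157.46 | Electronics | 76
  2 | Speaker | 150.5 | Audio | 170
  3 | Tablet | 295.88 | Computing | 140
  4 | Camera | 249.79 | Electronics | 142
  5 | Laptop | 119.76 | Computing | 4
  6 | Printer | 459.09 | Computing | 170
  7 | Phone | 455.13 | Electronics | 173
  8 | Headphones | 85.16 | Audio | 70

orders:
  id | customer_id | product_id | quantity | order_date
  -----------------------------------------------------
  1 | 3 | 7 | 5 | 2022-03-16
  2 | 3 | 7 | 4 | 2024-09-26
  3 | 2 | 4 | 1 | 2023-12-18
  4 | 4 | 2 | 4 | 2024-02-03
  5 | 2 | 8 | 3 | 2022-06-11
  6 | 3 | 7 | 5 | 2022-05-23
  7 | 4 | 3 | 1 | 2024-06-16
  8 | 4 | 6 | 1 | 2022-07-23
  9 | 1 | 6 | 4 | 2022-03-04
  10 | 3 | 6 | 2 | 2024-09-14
SELECT name, category FROM products WHERE category <> 'Audio'

Execution result:
name | category
Router | Electronics
Tablet | Computing
Camera | Electronics
Laptop | Computing
Printer | Computing
Phone | Electronics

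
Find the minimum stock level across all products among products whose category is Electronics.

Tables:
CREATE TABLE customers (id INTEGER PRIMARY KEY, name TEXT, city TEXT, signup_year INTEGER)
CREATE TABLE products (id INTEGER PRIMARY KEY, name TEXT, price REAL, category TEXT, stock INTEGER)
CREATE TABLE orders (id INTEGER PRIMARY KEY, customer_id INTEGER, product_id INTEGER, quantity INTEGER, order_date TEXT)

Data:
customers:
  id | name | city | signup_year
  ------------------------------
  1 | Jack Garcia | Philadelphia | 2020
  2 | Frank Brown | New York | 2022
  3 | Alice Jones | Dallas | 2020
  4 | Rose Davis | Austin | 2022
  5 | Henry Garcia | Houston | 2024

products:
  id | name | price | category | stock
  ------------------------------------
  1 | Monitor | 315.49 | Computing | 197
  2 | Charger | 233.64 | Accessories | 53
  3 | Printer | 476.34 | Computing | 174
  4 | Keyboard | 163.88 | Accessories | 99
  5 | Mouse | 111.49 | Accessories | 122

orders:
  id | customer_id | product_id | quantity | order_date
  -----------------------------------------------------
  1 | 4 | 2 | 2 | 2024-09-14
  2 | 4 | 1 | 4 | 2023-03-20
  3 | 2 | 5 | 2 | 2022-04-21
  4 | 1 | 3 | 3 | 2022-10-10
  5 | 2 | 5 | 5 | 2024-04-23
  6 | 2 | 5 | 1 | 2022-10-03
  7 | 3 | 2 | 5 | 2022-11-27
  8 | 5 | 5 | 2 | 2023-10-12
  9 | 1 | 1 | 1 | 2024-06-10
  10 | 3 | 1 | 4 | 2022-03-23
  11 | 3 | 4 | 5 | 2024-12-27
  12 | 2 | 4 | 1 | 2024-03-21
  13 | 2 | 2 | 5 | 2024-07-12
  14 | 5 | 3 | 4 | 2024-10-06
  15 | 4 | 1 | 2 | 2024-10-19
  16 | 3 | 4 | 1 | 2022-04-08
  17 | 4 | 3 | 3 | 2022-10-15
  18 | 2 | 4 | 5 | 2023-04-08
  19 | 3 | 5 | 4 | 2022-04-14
SELECT MIN(stock) FROM products WHERE category = 'Electronics'

Execution result:
NULL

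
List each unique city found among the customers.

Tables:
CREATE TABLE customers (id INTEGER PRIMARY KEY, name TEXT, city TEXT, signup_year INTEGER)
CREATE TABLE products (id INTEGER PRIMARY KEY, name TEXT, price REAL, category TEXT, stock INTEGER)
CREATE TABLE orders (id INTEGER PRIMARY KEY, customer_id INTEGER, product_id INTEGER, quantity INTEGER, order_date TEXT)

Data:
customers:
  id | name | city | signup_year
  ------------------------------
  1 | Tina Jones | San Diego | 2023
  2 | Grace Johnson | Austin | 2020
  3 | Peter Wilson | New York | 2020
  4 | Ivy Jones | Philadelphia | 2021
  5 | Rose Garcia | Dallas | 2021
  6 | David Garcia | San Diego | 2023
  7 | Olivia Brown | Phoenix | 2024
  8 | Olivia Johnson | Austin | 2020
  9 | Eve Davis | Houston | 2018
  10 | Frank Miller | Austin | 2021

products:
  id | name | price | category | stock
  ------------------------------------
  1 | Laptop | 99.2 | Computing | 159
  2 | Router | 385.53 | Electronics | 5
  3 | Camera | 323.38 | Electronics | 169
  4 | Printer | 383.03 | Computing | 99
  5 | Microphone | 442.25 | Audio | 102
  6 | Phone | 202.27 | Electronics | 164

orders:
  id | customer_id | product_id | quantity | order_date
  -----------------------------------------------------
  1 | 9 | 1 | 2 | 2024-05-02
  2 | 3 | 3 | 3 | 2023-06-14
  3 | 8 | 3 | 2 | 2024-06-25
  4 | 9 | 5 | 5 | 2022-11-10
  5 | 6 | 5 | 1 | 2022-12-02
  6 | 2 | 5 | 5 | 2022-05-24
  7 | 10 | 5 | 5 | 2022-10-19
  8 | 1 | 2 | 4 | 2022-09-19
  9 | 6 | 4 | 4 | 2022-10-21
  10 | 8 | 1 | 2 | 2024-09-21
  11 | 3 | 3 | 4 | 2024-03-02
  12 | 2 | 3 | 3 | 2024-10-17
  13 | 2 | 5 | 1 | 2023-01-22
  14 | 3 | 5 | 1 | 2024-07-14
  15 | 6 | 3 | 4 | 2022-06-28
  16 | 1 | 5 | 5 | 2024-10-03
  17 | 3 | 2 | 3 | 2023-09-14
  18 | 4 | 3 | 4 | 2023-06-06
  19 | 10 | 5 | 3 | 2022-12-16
SELECT DISTINCT city FROM customers

Execution result:
city
San Diego
Austin
New York
Philadelphia
Dallas
Phoenix
Houston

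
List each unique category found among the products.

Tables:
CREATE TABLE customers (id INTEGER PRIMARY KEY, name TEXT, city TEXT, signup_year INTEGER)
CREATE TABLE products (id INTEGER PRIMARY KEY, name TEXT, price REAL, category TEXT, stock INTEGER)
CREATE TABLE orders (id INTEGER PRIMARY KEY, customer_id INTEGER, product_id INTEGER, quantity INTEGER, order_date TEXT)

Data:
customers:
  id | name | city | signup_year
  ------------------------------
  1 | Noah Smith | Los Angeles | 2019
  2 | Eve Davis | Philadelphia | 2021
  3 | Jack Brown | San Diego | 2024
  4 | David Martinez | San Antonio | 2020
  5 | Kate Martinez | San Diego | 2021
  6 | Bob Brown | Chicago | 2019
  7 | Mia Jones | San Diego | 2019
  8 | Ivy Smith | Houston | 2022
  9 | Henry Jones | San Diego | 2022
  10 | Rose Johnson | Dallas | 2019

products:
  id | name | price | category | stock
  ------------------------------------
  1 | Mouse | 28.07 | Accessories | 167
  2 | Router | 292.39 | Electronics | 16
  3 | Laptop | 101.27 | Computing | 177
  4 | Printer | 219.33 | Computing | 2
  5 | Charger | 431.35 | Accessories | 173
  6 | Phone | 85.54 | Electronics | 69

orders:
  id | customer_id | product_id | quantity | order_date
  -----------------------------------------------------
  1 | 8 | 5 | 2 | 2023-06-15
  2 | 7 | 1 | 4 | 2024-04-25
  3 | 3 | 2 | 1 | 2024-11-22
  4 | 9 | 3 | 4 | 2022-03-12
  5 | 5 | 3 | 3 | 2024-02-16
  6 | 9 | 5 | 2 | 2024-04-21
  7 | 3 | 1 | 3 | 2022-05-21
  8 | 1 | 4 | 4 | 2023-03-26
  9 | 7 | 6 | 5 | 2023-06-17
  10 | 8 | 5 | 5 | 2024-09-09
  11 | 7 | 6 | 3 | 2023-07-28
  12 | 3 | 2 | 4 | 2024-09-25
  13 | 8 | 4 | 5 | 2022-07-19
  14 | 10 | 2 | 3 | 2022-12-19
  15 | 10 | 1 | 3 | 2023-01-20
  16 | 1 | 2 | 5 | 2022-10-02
SELECT DISTINCT category FROM products

Execution result:
category
Accessories
Electronics
Computing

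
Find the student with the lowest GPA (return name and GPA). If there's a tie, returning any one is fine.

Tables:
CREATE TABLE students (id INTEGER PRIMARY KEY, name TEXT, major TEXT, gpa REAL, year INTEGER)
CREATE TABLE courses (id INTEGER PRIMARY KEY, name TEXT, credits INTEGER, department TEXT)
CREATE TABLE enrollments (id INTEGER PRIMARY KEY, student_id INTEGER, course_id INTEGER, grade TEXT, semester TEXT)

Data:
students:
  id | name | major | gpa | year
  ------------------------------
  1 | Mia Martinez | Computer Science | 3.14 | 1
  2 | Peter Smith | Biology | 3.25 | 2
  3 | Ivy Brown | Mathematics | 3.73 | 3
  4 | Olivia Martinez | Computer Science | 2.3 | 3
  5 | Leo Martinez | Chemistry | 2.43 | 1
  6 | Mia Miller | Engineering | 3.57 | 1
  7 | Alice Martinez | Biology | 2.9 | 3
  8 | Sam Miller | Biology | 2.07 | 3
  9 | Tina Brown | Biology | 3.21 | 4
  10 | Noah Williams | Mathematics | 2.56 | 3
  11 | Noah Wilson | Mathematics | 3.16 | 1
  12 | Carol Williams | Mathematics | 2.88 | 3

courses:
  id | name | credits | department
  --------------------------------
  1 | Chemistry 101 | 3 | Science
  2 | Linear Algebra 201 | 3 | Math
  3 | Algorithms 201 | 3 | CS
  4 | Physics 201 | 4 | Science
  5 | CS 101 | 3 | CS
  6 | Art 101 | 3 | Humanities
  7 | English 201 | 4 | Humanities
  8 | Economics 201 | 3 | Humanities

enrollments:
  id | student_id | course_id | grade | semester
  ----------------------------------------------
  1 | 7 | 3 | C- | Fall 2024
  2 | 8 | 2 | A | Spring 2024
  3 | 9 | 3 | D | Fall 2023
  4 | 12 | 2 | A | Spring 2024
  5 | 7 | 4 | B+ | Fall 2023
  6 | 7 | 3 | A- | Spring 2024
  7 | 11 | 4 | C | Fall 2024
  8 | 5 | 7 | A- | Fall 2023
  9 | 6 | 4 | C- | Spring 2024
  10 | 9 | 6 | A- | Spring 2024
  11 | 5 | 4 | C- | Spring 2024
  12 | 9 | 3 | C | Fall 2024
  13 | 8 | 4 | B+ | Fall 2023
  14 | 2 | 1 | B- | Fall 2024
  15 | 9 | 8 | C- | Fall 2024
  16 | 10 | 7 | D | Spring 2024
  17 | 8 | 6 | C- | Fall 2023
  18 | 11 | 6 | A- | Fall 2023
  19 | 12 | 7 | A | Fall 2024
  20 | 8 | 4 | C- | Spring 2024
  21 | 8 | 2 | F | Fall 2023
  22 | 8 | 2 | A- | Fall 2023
SELECT name, gpa FROM students ORDER BY gpa ASC LIMIT 1

Execution result:
name | gpa
Sam Miller | 2.07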